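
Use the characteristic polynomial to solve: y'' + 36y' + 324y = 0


Characteristic equation: r² + 36r + 324 = 0, i.e. (r + 18)² = 0.
Repeated root r = -18; include an x factor for the second linearly independent solution.
General solution: y = (C₁ + C₂x)e^(-18x).


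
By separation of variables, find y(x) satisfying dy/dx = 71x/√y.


Separate: √y dy = 71x dx.
Integrate: (2/3)y^(3/2) = (71/2)x² + C.


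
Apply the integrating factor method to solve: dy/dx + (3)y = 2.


P(x) = 3, Q(x) = 2; integrating factor μ = e^(3x).
(μ y)' = 2e^(3x) ⇒ μ y = (2/3)e^(3x) + C.
Divide by μ: y = 2/3 + Ce^(-3x).


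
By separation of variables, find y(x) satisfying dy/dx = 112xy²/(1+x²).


Separate: dy/y² = 112x/(1+x²) dx.
Integrate LHS: ∫ dy/y² = -1/y.
Integrate RHS via u = 1+x²: 56ln(1+x²) + C.
Result: -1/y = 56ln(1+x²) + C.


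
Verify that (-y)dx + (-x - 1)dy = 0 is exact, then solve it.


Check exactness: ∂M/∂y = -1 and ∂N/∂x = -1; equal, so the equation is exact.
Integrate M with respect to x (treating y as constant): ∫M dx = -xy + h(y).
Differentiate w.r.t. y and set equal to N: the x-dependent terms already match, leaving h'(y) = -1. Integrate: h(y) = -y.
So F(x,y) = -xy - y.
General solution: -xy - y = C.


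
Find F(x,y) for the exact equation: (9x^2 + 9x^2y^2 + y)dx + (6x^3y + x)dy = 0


Check exactness: ∂M/∂y = 18x^2y + 1 and ∂N/∂x = 18x^2y + 1; equal, so the equation is exact.
Integrate M with respect to x (treating y as constant): ∫M dx = 3x^3 + 3x^3y^2 + xy + h(y).
Differentiate w.r.t. y and set equal to N: all terms match, so h'(y) = 0 and h is a constant absorbed into C.
General solution: 3x^3 + 3x^3y^2 + xy = C.


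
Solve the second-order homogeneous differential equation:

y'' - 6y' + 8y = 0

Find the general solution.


Characteristic equation: r² - 6r + 8 = 0.
Factor: (r - 2)(r - 4) = 0 ⇒ r = 2, 4 (distinct real).
General solution: y = C₁e^(2x) + C₂e^(4x).


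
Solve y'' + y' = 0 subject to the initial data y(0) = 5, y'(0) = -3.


Characteristic roots of r² + r = 0 are -1, 0.
General solution y = c₁ e^(-x) + c₂.
Apply y(0) = 5: c₁ + c₂ = 5. Apply y'(0) = -3: -1 c₁ + 0 c₂ = -3.
Solve: c₁ = 3, c₂ = 2.
Particular solution: y = 3e^(-x) + 2.


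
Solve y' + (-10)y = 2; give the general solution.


P(x) = -10 ⇒ μ = e^(-10x).
(μ y)' = 2e^(-10x) ⇒ μ y = -(1/5)e^(-10x) + C.
Divide by μ: y = -1/5 + Ce^(10x).


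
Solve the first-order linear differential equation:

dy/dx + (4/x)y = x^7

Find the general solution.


P(x) = 4/x ⇒ μ = x^4.
(x^4 y)' = x^11 ⇒ x^4 y = x^12/(12) + C.
Solve for y: y = (1/12)x^8 + C/x^4.


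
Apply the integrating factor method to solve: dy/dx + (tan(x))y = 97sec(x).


P(x) = tan(x) ⇒ μ = e^(∫tan(x)dx) = sec(x).
(sec(x) y)' = 97sec²(x) ⇒ sec(x) y = 97tan(x) + C.
Multiply by cos(x): y = 97sin(x) + C·cos(x).


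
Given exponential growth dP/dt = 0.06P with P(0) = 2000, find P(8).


The ODE dP/dt = 0.06P has solution P(t) = P(0)e^(0.06t).
Substitute P(0) = 2000 and t = 8: P(8) = 2000 e^(0.48) ≈ 3232.


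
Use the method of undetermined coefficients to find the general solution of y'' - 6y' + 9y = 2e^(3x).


Characteristic polynomial (r - 3)² = 0; repeated root r = 3.
y_h = (C₁ + C₂x)e^(3x). Forcing matches the repeated root (resonance), so try y_p = Ax² e^(3x).
Substitute and solve for A: 2A = 2, so A = 1.
General solution: y = (C₁ + C₂x + x²)e^(3x).


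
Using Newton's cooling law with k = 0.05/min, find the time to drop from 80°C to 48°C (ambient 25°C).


From T(t) = T_a + (T₀ - T_a)e^(-kt), set T(t) = 48:
(48 - 25) / (80 - 25) = e^(-0.05t), so t = -ln(0.418)/0.05 ≈ 17.4 minutes.


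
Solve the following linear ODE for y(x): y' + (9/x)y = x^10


P(x) = 9/x ⇒ μ = x^9.
(x^9 y)' = x^9·x^10 = x^19.
Integrate: x^9 y = x^20/(20) + C.
Solve for y: y = (1/20)x^11 + C/x^9.


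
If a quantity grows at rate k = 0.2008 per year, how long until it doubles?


Exponential growth: P(t) = P₀ e^(0.2008t). Set P(t)/P₀ = 2: e^(0.2008t) = 2.
Solve: t = ln(2)/0.2008 ≈ 3.45 years.


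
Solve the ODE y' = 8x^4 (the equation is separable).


Integrate both sides with respect to x: y = ∫ 8x^4 dx = (8/5)x^5 + C.


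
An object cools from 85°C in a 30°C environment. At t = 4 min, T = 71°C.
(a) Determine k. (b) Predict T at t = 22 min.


Newton's law: T(t) = T_a + (T₀ - T_a)e^(-kt).
(a) Use T(4) = 71: (71 - 30)/(85 - 30) = e^(-k·4), so k = -ln(0.745)/4 ≈ 0.0734.
(b) Apply k to t = 22: T(22) = 30 + (55)e^(-1.616) ≈ 40.9°C.


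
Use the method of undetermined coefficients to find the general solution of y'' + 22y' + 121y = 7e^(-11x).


Characteristic polynomial (r + 11)² = 0; repeated root r = -11.
y_h = (C₁ + C₂x)e^(-11x). Forcing matches the repeated root (resonance), so try y_p = Ax² e^(-11x).
Substitute and solve for A: 2A = 7, so A = 7/2.
General solution: y = (C₁ + C₂x + (7/2)x²)e^(-11x).


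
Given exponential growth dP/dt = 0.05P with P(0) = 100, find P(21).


The ODE dP/dt = 0.05P has solution P(t) = P(0)e^(0.05t).
Substitute P(0) = 100 and t = 21: P(21) = 100 e^(1.05) ≈ 286.


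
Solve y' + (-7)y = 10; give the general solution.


P(x) = -7 ⇒ μ = e^(-7x).
(μ y)' = 10e^(-7x) ⇒ μ y = -(10/7)e^(-7x) + C.
Divide by μ: y = -10/7 + Ce^(7x).


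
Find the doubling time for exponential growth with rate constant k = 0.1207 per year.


Exponential growth: P(t) = P₀ e^(0.1207t). Set P(t)/P₀ = 2: e^(0.1207t) = 2.
Solve: t = ln(2)/0.1207 ≈ 5.74 years.


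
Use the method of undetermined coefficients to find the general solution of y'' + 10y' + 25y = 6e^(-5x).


Characteristic polynomial (r + 5)² = 0; repeated root r = -5.
y_h = (C₁ + C₂x)e^(-5x). Forcing matches the repeated root (resonance), so try y_p = Ax² e^(-5x).
Substitute and solve for A: 2A = 6, so A = 3.
General solution: y = (C₁ + C₂x + 3x²)e^(-5x).


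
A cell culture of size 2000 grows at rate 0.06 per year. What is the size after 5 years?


The ODE dP/dt = 0.06P has solution P(t) = P(0)e^(0.06t).
Substitute P(0) = 2000 and t = 5: P(5) = 2000 e^(0.30) ≈ 2700.


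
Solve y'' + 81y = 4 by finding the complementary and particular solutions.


Homogeneous part: r² + 81 = 0 ⇒ r = ±9i, so y_h = C₁cos(9x) + C₂sin(9x).
Try constant y_p = A; plug in: 81A = 4 ⇒ A = 4/81.
General solution: y = C₁cos(9x) + C₂sin(9x) + 4/81.


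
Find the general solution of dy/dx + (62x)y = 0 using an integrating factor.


P(x) = 62x ⇒ μ = e^(31x²).
Q(x) = 0 so μ y is constant: y = Ce^(-31x²).


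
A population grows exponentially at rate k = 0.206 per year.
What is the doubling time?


Exponential growth: P(t) = P₀ e^(0.206t). Set P(t)/P₀ = 2: e^(0.206t) = 2.
Solve: t = ln(2)/0.206 ≈ 3.36 years.


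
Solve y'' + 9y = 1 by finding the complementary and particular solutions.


Homogeneous part: r² + 9 = 0 ⇒ r = ±3i, so y_h = C₁cos(3x) + C₂sin(3x).
Try constant y_p = A; plug in: 9A = 1 ⇒ A = 1/9.
General solution: y = C₁cos(3x) + C₂sin(3x) + 1/9.


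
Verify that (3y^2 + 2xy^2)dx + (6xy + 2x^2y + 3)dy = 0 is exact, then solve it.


Check exactness: ∂M/∂y = 6y + 4xy and ∂N/∂x = 6y + 4xy; equal, so the equation is exact.
Integrate M with respect to x (treating y as constant): ∫M dx = 3xy^2 + x^2y^2 + h(y).
Differentiate w.r.t. y and set equal to N: the x-dependent terms already match, leaving h'(y) = 3. Integrate: h(y) = 3y.
So F(x,y) = 3xy^2 + x^2y^2 + 3y.
General solution: 3xy^2 + x^2y^2 + 3y = C.


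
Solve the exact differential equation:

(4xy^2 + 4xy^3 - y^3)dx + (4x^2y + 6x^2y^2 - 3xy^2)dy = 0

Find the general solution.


Check exactness: ∂M/∂y = 8xy + 12xy^2 - 3y^2 and ∂N/∂x = 8xy + 12xy^2 - 3y^2; equal, so the equation is exact.
Integrate M with respect to x (treating y as constant): ∫M dx = 2x^2y^2 + 2x^2y^3 - xy^3 + h(y).
Differentiate w.r.t. y and set equal to N: all terms match, so h'(y) = 0 and h is a constant absorbed into C.
General solution: 2x^2y^2 + 2x^2y^3 - xy^3 = C.


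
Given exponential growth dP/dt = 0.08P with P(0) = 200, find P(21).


The ODE dP/dt = 0.08P has solution P(t) = P(0)e^(0.08t).
Substitute P(0) = 200 and t = 21: P(21) = 200 e^(1.68) ≈ 1073.


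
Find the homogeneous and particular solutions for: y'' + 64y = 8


Homogeneous part: r² + 64 = 0 ⇒ r = ±8i, so y_h = C₁cos(8x) + C₂sin(8x).
Try constant y_p = A; plug in: 64A = 8 ⇒ A = 1/8.
General solution: y = C₁cos(8x) + C₂sin(8x) + 1/8.


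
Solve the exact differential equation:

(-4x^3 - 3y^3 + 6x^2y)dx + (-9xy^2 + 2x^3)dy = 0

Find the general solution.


Check exactness: ∂M/∂y = -9y^2 + 6x^2 and ∂N/∂x = -9y^2 + 6x^2; equal, so the equation is exact.
Integrate M with respect to x (treating y as constant): ∫M dx = -x^4 - 3xy^3 + 2x^3y + h(y).
Differentiate w.r.t. y and set equal to N: all terms match, so h'(y) = 0 and h is a constant absorbed into C.
General solution: -x^4 - 3xy^3 + 2x^3y = C.


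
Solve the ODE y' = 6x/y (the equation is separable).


Separate variables: y dy = 6x dx.
Integrate both sides: y²/2 = 3x^2 + C₀.
Multiply by 2: y² = 6x^2 + C.


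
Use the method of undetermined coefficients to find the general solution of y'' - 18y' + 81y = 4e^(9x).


Characteristic polynomial (r - 9)² = 0; repeated root r = 9.
y_h = (C₁ + C₂x)e^(9x). Forcing matches the repeated root (resonance), so try y_p = Ax² e^(9x).
Substitute and solve for A: 2A = 4, so A = 2.
General solution: y = (C₁ + C₂x + 2x²)e^(9x).


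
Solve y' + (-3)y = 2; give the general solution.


P(x) = -3 ⇒ μ = e^(-3x).
(μ y)' = 2e^(-3x) ⇒ μ y = -(2/3)e^(-3x) + C.
Divide by μ: y = -2/3 + Ce^(3x).


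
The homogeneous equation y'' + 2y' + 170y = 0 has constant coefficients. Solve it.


Characteristic equation: r² + 2r + 170 = 0.
Discriminant is negative; roots r = -1 ± 13i (complex conjugate pair).
General solution uses e^(α x)(C₁ cos(β x) + C₂ sin(β x)): y = e^(-x)(C₁cos(13x) + C₂sin(13x)).


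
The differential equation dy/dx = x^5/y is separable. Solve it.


Separate variables: y dy = x^5 dx.
Integrate both sides: y²/2 = (1/6)x^6 + C₀.
Multiply by 2: y² = (1/3)x^6 + C.


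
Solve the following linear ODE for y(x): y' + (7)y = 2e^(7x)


P(x) = 7 ⇒ μ = e^(7x).
(μ y)' = 2e^(14x) ⇒ μ y = (2/14)e^(14x) + C.
Divide by μ: y = (1/7)e^(7x) + Ce^(-7x).


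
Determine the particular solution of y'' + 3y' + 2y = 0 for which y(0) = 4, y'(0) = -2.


Characteristic roots of r² + 3r + 2 = 0 are -2, -1.
General solution y = c₁ e^(-2x) + c₂ e^(-x).
Apply y(0) = 4: c₁ + c₂ = 4. Apply y'(0) = -2: -2 c₁ - 1 c₂ = -2.
Solve: c₁ = -2, c₂ = 6.
Particular solution: y = -2e^(-2x) + 6e^(-x).


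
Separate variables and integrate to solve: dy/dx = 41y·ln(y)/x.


Separate: dy/[y ln(y)] = 41 dx/x.
Substitute u = ln(y): du/u = 41 dx/x.
Integrate: ln|ln(y)| = 41ln|x| + C₀, hence ln(y) = C·x^41.


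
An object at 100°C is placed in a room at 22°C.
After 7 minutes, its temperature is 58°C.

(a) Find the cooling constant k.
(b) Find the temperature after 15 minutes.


Newton's law: T(t) = T_a + (T₀ - T_a)e^(-kt).
(a) Use T(7) = 58: (58 - 22)/(100 - 22) = e^(-k·7), so k = -ln(0.462)/7 ≈ 0.1105.
(b) Apply k to t = 15: T(15) = 22 + (78)e^(-1.657) ≈ 36.9°C.


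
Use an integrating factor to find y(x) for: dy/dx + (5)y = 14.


P(x) = 5, Q(x) = 14; integrating factor μ = e^(5x).
(μ y)' = 14e^(5x) ⇒ μ y = (14/5)e^(5x) + C.
Divide by μ: y = 14/5 + Ce^(-5x).


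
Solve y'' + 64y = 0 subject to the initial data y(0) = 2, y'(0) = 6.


Characteristic roots of r² + 64 = 0 are ±8i, so y = C₁cos(8x) + C₂sin(8x).
Apply y(0) = 2: C₁ = 2. Differentiate and apply y'(0) = 6: 8·C₂ = 6, so C₂ = 3/4.
Particular solution: y = 2cos(8x) + (3/4)sin(8x).


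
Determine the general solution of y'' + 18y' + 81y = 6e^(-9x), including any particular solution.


Characteristic polynomial (r + 9)² = 0; repeated root r = -9.
y_h = (C₁ + C₂x)e^(-9x). Forcing matches the repeated root (resonance), so try y_p = Ax² e^(-9x).
Substitute and solve for A: 2A = 6, so A = 3.
General solution: y = (C₁ + C₂x + 3x²)e^(-9x).


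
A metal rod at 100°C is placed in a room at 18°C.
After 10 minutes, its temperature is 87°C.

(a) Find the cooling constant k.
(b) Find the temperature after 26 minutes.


Newton's law: T(t) = T_a + (T₀ - T_a)e^(-kt).
(a) Use T(10) = 87: (87 - 18)/(100 - 18) = e^(-k·10), so k = -ln(0.841)/10 ≈ 0.0173.
(b) Apply k to t = 26: T(26) = 18 + (82)e^(-0.449) ≈ 70.3°C.


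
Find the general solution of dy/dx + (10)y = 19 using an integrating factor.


P(x) = 10, Q(x) = 19; integrating factor μ = e^(10x).
(μ y)' = 19e^(10x) ⇒ μ y = (19/10)e^(10x) + C.
Divide by μ: y = 19/10 + Ce^(-10x).


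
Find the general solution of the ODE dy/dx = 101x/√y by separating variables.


Separate: √y dy = 101x dx.
Integrate: (2/3)y^(3/2) = (101/2)x² + C.


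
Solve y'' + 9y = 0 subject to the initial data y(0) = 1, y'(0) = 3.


Characteristic roots of r² + 9 = 0 are ±3i, so y = C₁cos(3x) + C₂sin(3x).
Apply y(0) = 1: C₁ = 1. Differentiate and apply y'(0) = 3: 3·C₂ = 3, so C₂ = 1.
Particular solution: y = cos(3x) + sin(3x).


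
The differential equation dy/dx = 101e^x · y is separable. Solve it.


Separate variables: dy/y = 101e^x dx.
Integrate: ln|y| = 101e^x + C₀.
Exponentiate: y = Ce^(101e^x).


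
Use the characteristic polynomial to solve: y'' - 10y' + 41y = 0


Characteristic equation: r² - 10r + 41 = 0.
Discriminant is negative; roots r = 5 ± 4i (complex conjugate pair).
General solution uses e^(α x)(C₁ cos(β x) + C₂ sin(β x)): y = e^(5x)(C₁cos(4x) + C₂sin(4x)).


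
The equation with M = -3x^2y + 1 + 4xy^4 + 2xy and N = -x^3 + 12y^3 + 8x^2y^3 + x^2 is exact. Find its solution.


Check exactness: ∂M/∂y = -3x^2 + 16xy^3 + 2x and ∂N/∂x = -3x^2 + 16xy^3 + 2x; equal, so the equation is exact.
Integrate M with respect to x (treating y as constant): ∫M dx = -x^3y + x + 2x^2y^4 + x^2y + h(y).
Differentiate w.r.t. y and set equal to N: the x-dependent terms already match, leaving h'(y) = 12y^3. Integrate: h(y) = 3y^4.
So F(x,y) = -x^3y + 3y^4 + x + 2x^2y^4 + x^2y.
General solution: -x^3y + 3y^4 + x + 2x^2y^4 + x^2y = C.


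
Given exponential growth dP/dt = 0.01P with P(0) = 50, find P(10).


The ODE dP/dt = 0.01P has solution P(t) = P(0)e^(0.01t).
Substitute P(0) = 50 and t = 10: P(10) = 50 e^(0.10) ≈ 55.


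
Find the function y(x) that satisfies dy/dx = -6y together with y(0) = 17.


General solution of y' = -6y is y = Ce^(-6x).
Apply y(0) = 17: C = 17.
Particular solution: y = 17e^(-6x).


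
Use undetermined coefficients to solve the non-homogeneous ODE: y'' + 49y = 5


Homogeneous part: r² + 49 = 0 ⇒ r = ±7i, so y_h = C₁cos(7x) + C₂sin(7x).
Try constant y_p = A; plug in: 49A = 5 ⇒ A = 5/49.
General solution: y = C₁cos(7x) + C₂sin(7x) + 5/49.


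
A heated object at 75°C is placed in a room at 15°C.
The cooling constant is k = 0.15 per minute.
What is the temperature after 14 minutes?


Newton's law: dT/dt = -k(T - T_a) has solution T(t) = T_a + (T₀ - T_a)e^(-kt).
Plug in T_a = 15, T₀ = 75, k = 0.15, t = 14: T(14) = 15 + (60)e^(-2.10) ≈ 22.3°C.


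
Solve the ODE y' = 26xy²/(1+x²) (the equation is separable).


Separate: dy/y² = 26x/(1+x²) dx.
Integrate LHS: ∫ dy/y² = -1/y.
Integrate RHS via u = 1+x²: 13ln(1+x²) + C.
Result: -1/y = 13ln(1+x²) + C.


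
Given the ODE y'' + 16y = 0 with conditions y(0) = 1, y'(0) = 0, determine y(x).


Characteristic roots of r² + 16 = 0 are ±4i, so y = C₁cos(4x) + C₂sin(4x).
Apply y(0) = 1: C₁ = 1. Differentiate and apply y'(0) = 0: 4·C₂ = 0, so C₂ = 0.
Particular solution: y = cos(4x).


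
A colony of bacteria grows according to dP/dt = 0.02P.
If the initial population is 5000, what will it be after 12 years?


The ODE dP/dt = 0.02P has solution P(t) = P(0)e^(0.02t).
Substitute P(0) = 5000 and t = 12: P(12) = 5000 e^(0.24) ≈ 6356.


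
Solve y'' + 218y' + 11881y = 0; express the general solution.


Characteristic equation: r² + 218r + 11881 = 0, i.e. (r + 109)² = 0.
Repeated root r = -109; include an x factor for the second linearly independent solution.
General solution: y = (C₁ + C₂x)e^(-109x).


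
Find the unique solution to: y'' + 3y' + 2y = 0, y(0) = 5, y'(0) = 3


Characteristic roots of r² + 3r + 2 = 0 are -1, -2.
General solution y = c₁ e^(-x) + c₂ e^(-2x).
Apply y(0) = 5: c₁ + c₂ = 5. Apply y'(0) = 3: -1 c₁ - 2 c₂ = 3.
Solve: c₁ = 13, c₂ = -8.
Particular solution: y = 13e^(-x) - 8e^(-2x).


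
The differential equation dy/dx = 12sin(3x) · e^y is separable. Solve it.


Separate: e^(-y) dy = 12sin(3x) dx.
Integrate: -e^(-y) = -4cos(3x) + C₀.
Rearrange: e^(-y) = 4cos(3x) + C.


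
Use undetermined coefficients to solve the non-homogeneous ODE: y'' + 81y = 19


Homogeneous part: r² + 81 = 0 ⇒ r = ±9i, so y_h = C₁cos(9x) + C₂sin(9x).
Try constant y_p = A; plug in: 81A = 19 ⇒ A = 19/81.
General solution: y = C₁cos(9x) + C₂sin(9x) + 19/81.


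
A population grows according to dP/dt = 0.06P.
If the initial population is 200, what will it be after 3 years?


The ODE dP/dt = 0.06P has solution P(t) = P(0)e^(0.06t).
Substitute P(0) = 200 and t = 3: P(3) = 200 e^(0.18) ≈ 239.


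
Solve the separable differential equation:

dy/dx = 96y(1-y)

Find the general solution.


Separate: dy/[y(1-y)] = 96 dx.
Partial fractions: 1/[y(1-y)] = 1/y + 1/(1-y).
Integrate: ln|y/(1-y)| = 96x + C₀.
Solve for y: y = 1/(1 + Ce^(-96x)).


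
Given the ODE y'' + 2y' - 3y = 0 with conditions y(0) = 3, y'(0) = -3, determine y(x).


Characteristic roots of r² + 2r - 3 = 0 are -3, 1.
General solution y = c₁ e^(-3x) + c₂ e^(x).
Apply y(0) = 3: c₁ + c₂ = 3. Apply y'(0) = -3: -3 c₁ + 1 c₂ = -3.
Solve: c₁ = 3/2, c₂ = 3/2.
Particular solution: y = (3/2)e^(-3x) + (3/2)e^(x).


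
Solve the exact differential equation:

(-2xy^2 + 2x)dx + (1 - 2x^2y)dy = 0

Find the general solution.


Check exactness: ∂M/∂y = -4xy and ∂N/∂x = -4xy; equal, so the equation is exact.
Integrate M with respect to x (treating y as constant): ∫M dx = -x^2y^2 + x^2 + h(y).
Differentiate w.r.t. y and set equal to N: the x-dependent terms already match, leaving h'(y) = 1. Integrate: h(y) = y.
So F(x,y) = y - x^2y^2 + x^2.
General solution: y - x^2y^2 + x^2 = C.


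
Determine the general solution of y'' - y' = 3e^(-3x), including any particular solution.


Characteristic roots of r² - r = 0 are 0, 1.
y_h = C₁ + C₂e^(x).
Forcing exponent -3 is not a characteristic root; try y_p = Ae^(-3x).
Substitute: A·(9 + (-1)·-3 + (0)) = A·12 = 3, so A = 1/4.
General solution: y = C₁ + C₂e^(x) + (1/4)e^(-3x).


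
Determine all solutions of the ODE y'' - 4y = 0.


Characteristic equation: r² - 4 = 0.
Factor: (r + 2)(r - 2) = 0 ⇒ r = -2, 2 (distinct real).
General solution: y = C₁e^(-2x) + C₂e^(2x).


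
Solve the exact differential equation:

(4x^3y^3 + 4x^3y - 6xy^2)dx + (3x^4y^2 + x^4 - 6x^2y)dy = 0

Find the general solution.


Check exactness: ∂M/∂y = 12x^3y^2 + 4x^3 - 12xy and ∂N/∂x = 12x^3y^2 + 4x^3 - 12xy; equal, so the equation is exact.
Integrate M with respect to x (treating y as constant): ∫M dx = x^4y^3 + x^4y - 3x^2y^2 + h(y).
Differentiate w.r.t. y and set equal to N: all terms match, so h'(y) = 0 and h is a constant absorbed into C.
General solution: x^4y^3 + x^4y - 3x^2y^2 = C.


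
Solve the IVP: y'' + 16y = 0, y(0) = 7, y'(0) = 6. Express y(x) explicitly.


Characteristic roots of r² + 16 = 0 are ±4i, so y = C₁cos(4x) + C₂sin(4x).
Apply y(0) = 7: C₁ = 7. Differentiate and apply y'(0) = 6: 4·C₂ = 6, so C₂ = 3/2.
Particular solution: y = 7cos(4x) + (3/2)sin(4x).


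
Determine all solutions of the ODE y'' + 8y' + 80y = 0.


Characteristic equation: r² + 8r + 80 = 0.
Discriminant is negative; roots r = -4 ± 8i (complex conjugate pair).
General solution uses e^(α x)(C₁ cos(β x) + C₂ sin(β x)): y = e^(-4x)(C₁cos(8x) + C₂sin(8x)).


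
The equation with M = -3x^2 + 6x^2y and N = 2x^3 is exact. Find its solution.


Check exactness: ∂M/∂y = 6x^2 and ∂N/∂x = 6x^2; equal, so the equation is exact.
Integrate M with respect to x (treating y as constant): ∫M dx = -x^3 + 2x^3y + h(y).
Differentiate w.r.t. y and set equal to N: all terms match, so h'(y) = 0 and h is a constant absorbed into C.
General solution: -x^3 + 2x^3y = C.


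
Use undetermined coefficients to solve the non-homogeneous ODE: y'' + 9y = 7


Homogeneous part: r² + 9 = 0 ⇒ r = ±3i, so y_h = C₁cos(3x) + C₂sin(3x).
Try constant y_p = A; plug in: 9A = 7 ⇒ A = 7/9.
General solution: y = C₁cos(3x) + C₂sin(3x) + 7/9.


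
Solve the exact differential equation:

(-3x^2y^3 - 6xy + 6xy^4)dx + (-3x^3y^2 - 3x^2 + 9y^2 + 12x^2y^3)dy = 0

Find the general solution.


Check exactness: ∂M/∂y = -9x^2y^2 - 6x + 24xy^3 and ∂N/∂x = -9x^2y^2 - 6x + 24xy^3; equal, so the equation is exact.
Integrate M with respect to x (treating y as constant): ∫M dx = -x^3y^3 - 3x^2y + 3x^2y^4 + h(y).
Differentiate w.r.t. y and set equal to N: the x-dependent terms already match, leaving h'(y) = 9y^2. Integrate: h(y) = 3y^3.
So F(x,y) = -x^3y^3 - 3x^2y + 3y^3 + 3x^2y^4.
General solution: -x^3y^3 - 3x^2y + 3y^3 + 3x^2y^4 = C.


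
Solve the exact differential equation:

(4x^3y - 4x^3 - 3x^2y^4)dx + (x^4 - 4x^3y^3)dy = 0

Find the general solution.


Check exactness: ∂M/∂y = 4x^3 - 12x^2y^3 and ∂N/∂x = 4x^3 - 12x^2y^3; equal, so the equation is exact.
Integrate M with respect to x (treating y as constant): ∫M dx = x^4y - x^4 - x^3y^4 + h(y).
Differentiate w.r.t. y and set equal to N: all terms match, so h'(y) = 0 and h is a constant absorbed into C.
General solution: x^4y - x^4 - x^3y^4 = C.


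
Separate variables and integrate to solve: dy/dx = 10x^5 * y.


Separate variables: dy/y = 10x^5 dx.
Integrate: ln|y| = (5/3)x^6 + C₀.
Exponentiate: y = Ce^((5/3)x^6).


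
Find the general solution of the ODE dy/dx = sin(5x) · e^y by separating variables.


Separate: e^(-y) dy = sin(5x) dx.
Integrate: -e^(-y) = -(1/5)cos(5x) + C₀.
Rearrange: e^(-y) = (1/5)cos(5x) + C.


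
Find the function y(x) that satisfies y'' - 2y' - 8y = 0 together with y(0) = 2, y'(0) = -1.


Characteristic roots of r² - 2r - 8 = 0 are 4, -2.
General solution y = c₁ e^(4x) + c₂ e^(-2x).
Apply y(0) = 2: c₁ + c₂ = 2. Apply y'(0) = -1: 4 c₁ - 2 c₂ = -1.
Solve: c₁ = 1/2, c₂ = 3/2.
Particular solution: y = (1/2)e^(4x) + (3/2)e^(-2x).


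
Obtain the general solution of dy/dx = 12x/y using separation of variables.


Separate variables: y dy = 12x dx.
Integrate both sides: y²/2 = 6x^2 + C₀.
Multiply by 2: y² = 12x^2 + C.


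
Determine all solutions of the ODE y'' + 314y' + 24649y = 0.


Characteristic equation: r² + 314r + 24649 = 0, i.e. (r + 157)² = 0.
Repeated root r = -157; include an x factor for the second linearly independent solution.
General solution: y = (C₁ + C₂x)e^(-157x).


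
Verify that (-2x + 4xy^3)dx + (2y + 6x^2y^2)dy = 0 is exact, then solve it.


Check exactness: ∂M/∂y = 12xy^2 and ∂N/∂x = 12xy^2; equal, so the equation is exact.
Integrate M with respect to x (treating y as constant): ∫M dx = -x^2 + 2x^2y^3 + h(y).
Differentiate w.r.t. y and set equal to N: the x-dependent terms already match, leaving h'(y) = 2y. Integrate: h(y) = y^2.
So F(x,y) = y^2 - x^2 + 2x^2y^3.
General solution: y^2 - x^2 + 2x^2y^3 = C.


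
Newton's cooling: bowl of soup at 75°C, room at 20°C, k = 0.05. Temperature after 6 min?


Newton's law: dT/dt = -k(T - T_a) has solution T(t) = T_a + (T₀ - T_a)e^(-kt).
Plug in T_a = 20, T₀ = 75, k = 0.05, t = 6: T(6) = 20 + (55)e^(-0.30) ≈ 60.7°C.


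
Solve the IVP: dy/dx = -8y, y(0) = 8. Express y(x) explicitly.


General solution of y' = -8y is y = Ce^(-8x).
Apply y(0) = 8: C = 8.
Particular solution: y = 8e^(-8x).


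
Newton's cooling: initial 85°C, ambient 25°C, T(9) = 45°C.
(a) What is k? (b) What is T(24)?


Newton's law: T(t) = T_a + (T₀ - T_a)e^(-kt).
(a) Use T(9) = 45: (45 - 25)/(85 - 25) = e^(-k·9), so k = -ln(0.333)/9 ≈ 0.1221.
(b) Apply k to t = 24: T(24) = 25 + (60)e^(-2.930) ≈ 28.2°C.


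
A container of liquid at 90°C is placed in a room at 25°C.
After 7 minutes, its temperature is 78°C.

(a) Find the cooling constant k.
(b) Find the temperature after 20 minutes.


Newton's law: T(t) = T_a + (T₀ - T_a)e^(-kt).
(a) Use T(7) = 78: (78 - 25)/(90 - 25) = e^(-k·7), so k = -ln(0.815)/7 ≈ 0.0292.
(b) Apply k to t = 20: T(20) = 25 + (65)e^(-0.583) ≈ 61.3°C.


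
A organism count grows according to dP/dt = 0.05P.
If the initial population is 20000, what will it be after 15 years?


The ODE dP/dt = 0.05P has solution P(t) = P(0)e^(0.05t).
Substitute P(0) = 20000 and t = 15: P(15) = 20000 e^(0.75) ≈ 42340.


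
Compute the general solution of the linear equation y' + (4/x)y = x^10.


P(x) = 4/x ⇒ μ = x^4.
(x^4 y)' = x^4·x^10 = x^14.
Integrate: x^4 y = x^15/(15) + C.
Solve for y: y = (1/15)x^11 + C/x^4.


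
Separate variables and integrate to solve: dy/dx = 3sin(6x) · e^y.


Separate: e^(-y) dy = 3sin(6x) dx.
Integrate: -e^(-y) = -(1/2)cos(6x) + C₀.
Rearrange: e^(-y) = (1/2)cos(6x) + C.


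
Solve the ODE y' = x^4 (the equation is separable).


Integrate both sides with respect to x: y = ∫ x^4 dx = (1/5)x^5 + C.


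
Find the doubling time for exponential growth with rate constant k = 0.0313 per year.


Exponential growth: P(t) = P₀ e^(0.0313t). Set P(t)/P₀ = 2: e^(0.0313t) = 2.
Solve: t = ln(2)/0.0313 ≈ 22.15 years.


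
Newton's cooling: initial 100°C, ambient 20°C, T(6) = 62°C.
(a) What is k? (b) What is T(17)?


Newton's law: T(t) = T_a + (T₀ - T_a)e^(-kt).
(a) Use T(6) = 62: (62 - 20)/(100 - 20) = e^(-k·6), so k = -ln(0.525)/6 ≈ 0.1074.
(b) Apply k to t = 17: T(17) = 20 + (80)e^(-1.826) ≈ 32.9°C.


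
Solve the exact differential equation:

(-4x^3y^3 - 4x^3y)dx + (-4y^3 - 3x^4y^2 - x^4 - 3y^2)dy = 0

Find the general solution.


Check exactness: ∂M/∂y = -12x^3y^2 - 4x^3 and ∂N/∂x = -12x^3y^2 - 4x^3; equal, so the equation is exact.
Integrate M with respect to x (treating y as constant): ∫M dx = -x^4y^3 - x^4y + h(y).
Differentiate w.r.t. y and set equal to N: the x-dependent terms already match, leaving h'(y) = -4y^3 - 3y^2. Integrate: h(y) = -y^4 - y^3.
So F(x,y) = -y^4 - x^4y^3 - x^4y - y^3.
General solution: -y^4 - x^4y^3 - x^4y - y^3 = C.


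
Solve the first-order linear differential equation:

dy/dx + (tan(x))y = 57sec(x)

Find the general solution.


P(x) = tan(x) ⇒ μ = e^(∫tan(x)dx) = sec(x).
(sec(x) y)' = 57sec²(x) ⇒ sec(x) y = 57tan(x) + C.
Multiply by cos(x): y = 57sin(x) + C·cos(x).


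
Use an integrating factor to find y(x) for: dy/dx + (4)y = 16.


P(x) = 4, Q(x) = 16; integrating factor μ = e^(4x).
(μ y)' = 16e^(4x) ⇒ μ y = 4e^(4x) + C.
Divide by μ: y = 4 + Ce^(-4x).


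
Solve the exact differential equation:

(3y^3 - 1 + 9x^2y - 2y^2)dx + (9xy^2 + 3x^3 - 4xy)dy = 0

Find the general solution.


Check exactness: ∂M/∂y = 9y^2 + 9x^2 - 4y and ∂N/∂x = 9y^2 + 9x^2 - 4y; equal, so the equation is exact.
Integrate M with respect to x (treating y as constant): ∫M dx = 3xy^3 - x + 3x^3y - 2xy^2 + h(y).
Differentiate w.r.t. y and set equal to N: all terms match, so h'(y) = 0 and h is a constant absorbed into C.
General solution: 3xy^3 - x + 3x^3y - 2xy^2 = C.


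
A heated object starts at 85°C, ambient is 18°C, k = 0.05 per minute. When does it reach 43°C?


From T(t) = T_a + (T₀ - T_a)e^(-kt), set T(t) = 43:
(43 - 18) / (85 - 18) = e^(-0.05t), so t = -ln(0.373)/0.05 ≈ 19.7 minutes.


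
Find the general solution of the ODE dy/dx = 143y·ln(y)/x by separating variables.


Separate: dy/[y ln(y)] = 143 dx/x.
Substitute u = ln(y): du/u = 143 dx/x.
Integrate: ln|ln(y)| = 143ln|x| + C₀, hence ln(y) = C·x^143.


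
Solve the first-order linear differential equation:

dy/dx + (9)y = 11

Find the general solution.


P(x) = 9, Q(x) = 11; integrating factor μ = e^(9x).
(μ y)' = 11e^(9x) ⇒ μ y = (11/9)e^(9x) + C.
Divide by μ: y = 11/9 + Ce^(-9x).


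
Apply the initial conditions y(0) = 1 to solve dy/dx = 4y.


General solution of y' = 4y is y = Ce^(4x).
Apply y(0) = 1: C = 1.
Particular solution: y = e^(4x).


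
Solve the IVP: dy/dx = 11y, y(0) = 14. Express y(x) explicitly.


General solution of y' = 11y is y = Ce^(11x).
Apply y(0) = 14: C = 14.
Particular solution: y = 14e^(11x).


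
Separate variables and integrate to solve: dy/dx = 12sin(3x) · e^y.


Separate: e^(-y) dy = 12sin(3x) dx.
Integrate: -e^(-y) = -4cos(3x) + C₀.
Rearrange: e^(-y) = 4cos(3x) + C.


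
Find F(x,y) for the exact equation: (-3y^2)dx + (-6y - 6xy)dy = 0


Check exactness: ∂M/∂y = -6y and ∂N/∂x = -6y; equal, so the equation is exact.
Integrate M with respect to x (treating y as constant): ∫M dx = -3xy^2 + h(y).
Differentiate w.r.t. y and set equal to N: the x-dependent terms already match, leaving h'(y) = -6y. Integrate: h(y) = -3y^2.
So F(x,y) = -3y^2 - 3xy^2.
General solution: -3y^2 - 3xy^2 = C.


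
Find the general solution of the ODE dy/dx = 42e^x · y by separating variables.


Separate variables: dy/y = 42e^x dx.
Integrate: ln|y| = 42e^x + C₀.
Exponentiate: y = Ce^(42e^x).


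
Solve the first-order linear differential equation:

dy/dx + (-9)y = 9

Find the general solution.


P(x) = -9 ⇒ μ = e^(-9x).
(μ y)' = 9e^(-9x) ⇒ μ y = -e^(-9x) + C.
Divide by μ: y = -1 + Ce^(9x).


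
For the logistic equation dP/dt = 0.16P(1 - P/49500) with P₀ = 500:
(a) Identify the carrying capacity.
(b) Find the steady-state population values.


Logistic ODE dP/dt = 0.16P(1 - P/49500) has equilibria where dP/dt = 0, i.e. P = 0 or P = 49500.
The coefficient (1 - P/K) = 0 when P = K, identifying K = 49500 as the carrying capacity.
(a) K = 49500; (b) equilibria P = 0 and P = 49500.


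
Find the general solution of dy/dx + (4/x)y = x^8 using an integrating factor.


P(x) = 4/x ⇒ μ = x^4.
(x^4 y)' = x^12 ⇒ x^4 y = x^13/(13) + C.
Solve for y: y = (1/13)x^9 + C/x^4.


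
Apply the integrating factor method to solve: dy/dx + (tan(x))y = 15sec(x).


P(x) = tan(x) ⇒ μ = e^(∫tan(x)dx) = sec(x).
(sec(x) y)' = 15sec²(x) ⇒ sec(x) y = 15tan(x) + C.
Multiply by cos(x): y = 15sin(x) + C·cos(x).


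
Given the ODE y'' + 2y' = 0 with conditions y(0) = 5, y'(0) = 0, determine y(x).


Characteristic roots of r² + 2r = 0 are 0, -2.
General solution y = c₁ + c₂ e^(-2x).
Apply y(0) = 5: c₁ + c₂ = 5. Apply y'(0) = 0: 0 c₁ - 2 c₂ = 0.
Solve: c₁ = 5, c₂ = 0.
Particular solution: y = 5 + 0e^(-2x).


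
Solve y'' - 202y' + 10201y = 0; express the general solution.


Characteristic equation: r² - 202r + 10201 = 0, i.e. (r - 101)² = 0.
Repeated root r = 101; include an x factor for the second linearly independent solution.
General solution: y = (C₁ + C₂x)e^(101x).


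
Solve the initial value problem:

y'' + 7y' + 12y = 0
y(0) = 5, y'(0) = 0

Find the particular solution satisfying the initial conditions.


Characteristic roots of r² + 7r + 12 = 0 are -3, -4.
General solution y = c₁ e^(-3x) + c₂ e^(-4x).
Apply y(0) = 5: c₁ + c₂ = 5. Apply y'(0) = 0: -3 c₁ - 4 c₂ = 0.
Solve: c₁ = 20, c₂ = -15.
Particular solution: y = 20e^(-3x) - 15e^(-4x).


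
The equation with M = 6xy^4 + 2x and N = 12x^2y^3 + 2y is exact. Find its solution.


Check exactness: ∂M/∂y = 24xy^3 and ∂N/∂x = 24xy^3; equal, so the equation is exact.
Integrate M with respect to x (treating y as constant): ∫M dx = 3x^2y^4 + x^2 + h(y).
Differentiate w.r.t. y and set equal to N: the x-dependent terms already match, leaving h'(y) = 2y. Integrate: h(y) = y^2.
So F(x,y) = 3x^2y^4 + y^2 + x^2.
General solution: 3x^2y^4 + y^2 + x^2 = C.


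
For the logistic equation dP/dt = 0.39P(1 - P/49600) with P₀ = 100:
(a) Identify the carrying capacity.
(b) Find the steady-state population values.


Logistic ODE dP/dt = 0.39P(1 - P/49600) has equilibria where dP/dt = 0, i.e. P = 0 or P = 49600.
The coefficient (1 - P/K) = 0 when P = K, identifying K = 49600 as the carrying capacity.
(a) K = 49600; (b) equilibria P = 0 and P = 49600.


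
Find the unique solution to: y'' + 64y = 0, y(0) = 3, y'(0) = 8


Characteristic roots of r² + 64 = 0 are ±8i, so y = C₁cos(8x) + C₂sin(8x).
Apply y(0) = 3: C₁ = 3. Differentiate and apply y'(0) = 8: 8·C₂ = 8, so C₂ = 1.
Particular solution: y = 3cos(8x) + sin(8x).


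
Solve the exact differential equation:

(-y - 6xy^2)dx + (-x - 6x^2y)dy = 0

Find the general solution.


Check exactness: ∂M/∂y = -1 - 12xy and ∂N/∂x = -1 - 12xy; equal, so the equation is exact.
Integrate M with respect to x (treating y as constant): ∫M dx = -xy - 3x^2y^2 + h(y).
Differentiate w.r.t. y and set equal to N: all terms match, so h'(y) = 0 and h is a constant absorbed into C.
General solution: -xy - 3x^2y^2 = C.


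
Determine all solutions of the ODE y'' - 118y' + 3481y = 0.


Characteristic equation: r² - 118r + 3481 = 0, i.e. (r - 59)² = 0.
Repeated root r = 59; include an x factor for the second linearly independent solution.
General solution: y = (C₁ + C₂x)e^(59x).


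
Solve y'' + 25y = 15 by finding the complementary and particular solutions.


Homogeneous part: r² + 25 = 0 ⇒ r = ±5i, so y_h = C₁cos(5x) + C₂sin(5x).
Try constant y_p = A; plug in: 25A = 15 ⇒ A = 3/5.
General solution: y = C₁cos(5x) + C₂sin(5x) + 3/5.


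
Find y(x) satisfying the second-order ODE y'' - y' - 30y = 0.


Characteristic equation: r² - r - 30 = 0.
Factor: (r + 5)(r - 6) = 0 ⇒ r = -5, 6 (distinct real).
General solution: y = C₁e^(-5x) + C₂e^(6x).


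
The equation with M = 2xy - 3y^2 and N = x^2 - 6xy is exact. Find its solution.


Check exactness: ∂M/∂y = 2x - 6y and ∂N/∂x = 2x - 6y; equal, so the equation is exact.
Integrate M with respect to x (treating y as constant): ∫M dx = x^2y - 3xy^2 + h(y).
Differentiate w.r.t. y and set equal to N: all terms match, so h'(y) = 0 and h is a constant absorbed into C.
General solution: x^2y - 3xy^2 = C.


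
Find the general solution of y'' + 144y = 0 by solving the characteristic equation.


Characteristic equation: r² + 144 = 0.
Discriminant is negative; roots r = 0 ± 12i (complex conjugate pair).
General solution uses e^(α x)(C₁ cos(β x) + C₂ sin(β x)): y = C₁cos(12x) + C₂sin(12x).


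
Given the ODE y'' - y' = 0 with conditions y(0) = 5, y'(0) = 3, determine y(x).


Characteristic roots of r² - r = 0 are 0, 1.
General solution y = c₁ + c₂ e^(x).
Apply y(0) = 5: c₁ + c₂ = 5. Apply y'(0) = 3: 0 c₁ + 1 c₂ = 3.
Solve: c₁ = 2, c₂ = 3.
Particular solution: y = 2 + 3e^(x).


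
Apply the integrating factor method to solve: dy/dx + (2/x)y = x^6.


P(x) = 2/x ⇒ μ = x^2.
(x^2 y)' = x^2·x^6 = x^8.
Integrate: x^2 y = x^9/(9) + C.
Solve for y: y = (1/9)x^7 + C/x^2.


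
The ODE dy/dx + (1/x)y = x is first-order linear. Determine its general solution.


P(x) = 1/x ⇒ μ = x^1.
(x^1 y)' = x^2 ⇒ x^1 y = x^3/(3) + C.
Solve for y: y = (1/3)x^2 + C/x^1.


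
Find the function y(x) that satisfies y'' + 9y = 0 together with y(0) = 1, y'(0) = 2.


Characteristic roots of r² + 9 = 0 are ±3i, so y = C₁cos(3x) + C₂sin(3x).
Apply y(0) = 1: C₁ = 1. Differentiate and apply y'(0) = 2: 3·C₂ = 2, so C₂ = 2/3.
Particular solution: y = cos(3x) + (2/3)sin(3x).


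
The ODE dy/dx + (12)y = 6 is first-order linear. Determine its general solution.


P(x) = 12, Q(x) = 6; integrating factor μ = e^(12x).
(μ y)' = 6e^(12x) ⇒ μ y = (1/2)e^(12x) + C.
Divide by μ: y = 1/2 + Ce^(-12x).


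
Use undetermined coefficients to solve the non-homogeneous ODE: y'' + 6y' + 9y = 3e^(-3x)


Characteristic polynomial (r + 3)² = 0; repeated root r = -3.
y_h = (C₁ + C₂x)e^(-3x). Forcing matches the repeated root (resonance), so try y_p = Ax² e^(-3x).
Substitute and solve for A: 2A = 3, so A = 3/2.
General solution: y = (C₁ + C₂x + (3/2)x²)e^(-3x).


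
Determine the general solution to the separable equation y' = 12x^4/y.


Separate variables: y dy = 12x^4 dx.
Integrate both sides: y²/2 = (12/5)x^5 + C₀.
Multiply by 2: y² = (24/5)x^5 + C.


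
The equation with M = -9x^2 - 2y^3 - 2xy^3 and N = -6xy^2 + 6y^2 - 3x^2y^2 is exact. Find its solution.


Check exactness: ∂M/∂y = -6y^2 - 6xy^2 and ∂N/∂x = -6y^2 - 6xy^2; equal, so the equation is exact.
Integrate M with respect to x (treating y as constant): ∫M dx = -3x^3 - 2xy^3 - x^2y^3 + h(y).
Differentiate w.r.t. y and set equal to N: the x-dependent terms already match, leaving h'(y) = 6y^2. Integrate: h(y) = 2y^3.
So F(x,y) = -3x^3 - 2xy^3 + 2y^3 - x^2y^3.
General solution: -3x^3 - 2xy^3 + 2y^3 - x^2y^3 = C.


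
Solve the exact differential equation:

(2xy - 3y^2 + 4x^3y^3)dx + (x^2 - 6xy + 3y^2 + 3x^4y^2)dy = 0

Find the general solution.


Check exactness: ∂M/∂y = 2x - 6y + 12x^3y^2 and ∂N/∂x = 2x - 6y + 12x^3y^2; equal, so the equation is exact.
Integrate M with respect to x (treating y as constant): ∫M dx = x^2y - 3xy^2 + x^4y^3 + h(y).
Differentiate w.r.t. y and set equal to N: the x-dependent terms already match, leaving h'(y) = 3y^2. Integrate: h(y) = y^3.
So F(x,y) = x^2y - 3xy^2 + y^3 + x^4y^3.
General solution: x^2y - 3xy^2 + y^3 + x^4y^3 = C.


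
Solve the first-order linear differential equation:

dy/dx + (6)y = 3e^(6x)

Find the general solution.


P(x) = 6 ⇒ μ = e^(6x).
(μ y)' = 3e^(12x) ⇒ μ y = (3/12)e^(12x) + C.
Divide by μ: y = (1/4)e^(6x) + Ce^(-6x).


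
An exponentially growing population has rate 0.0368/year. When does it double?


Exponential growth: P(t) = P₀ e^(0.0368t). Set P(t)/P₀ = 2: e^(0.0368t) = 2.
Solve: t = ln(2)/0.0368 ≈ 18.84 years.


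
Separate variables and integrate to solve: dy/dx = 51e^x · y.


Separate variables: dy/y = 51e^x dx.
Integrate: ln|y| = 51e^x + C₀.
Exponentiate: y = Ce^(51e^x).


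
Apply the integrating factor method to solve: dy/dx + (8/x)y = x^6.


P(x) = 8/x ⇒ μ = x^8.
(x^8 y)' = x^14 ⇒ x^8 y = x^15/(15) + C.
Solve for y: y = (1/15)x^7 + C/x^8.


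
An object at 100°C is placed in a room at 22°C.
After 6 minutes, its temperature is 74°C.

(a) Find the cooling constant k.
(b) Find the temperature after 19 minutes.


Newton's law: T(t) = T_a + (T₀ - T_a)e^(-kt).
(a) Use T(6) = 74: (74 - 22)/(100 - 22) = e^(-k·6), so k = -ln(0.667)/6 ≈ 0.0676.
(b) Apply k to t = 19: T(19) = 22 + (78)e^(-1.284) ≈ 43.6°C.


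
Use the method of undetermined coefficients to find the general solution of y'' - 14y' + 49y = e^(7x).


Characteristic polynomial (r - 7)² = 0; repeated root r = 7.
y_h = (C₁ + C₂x)e^(7x). Forcing matches the repeated root (resonance), so try y_p = Ax² e^(7x).
Substitute and solve for A: 2A = 1, so A = 1/2.
General solution: y = (C₁ + C₂x + (1/2)x²)e^(7x).


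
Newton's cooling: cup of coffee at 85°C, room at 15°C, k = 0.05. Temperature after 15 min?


Newton's law: dT/dt = -k(T - T_a) has solution T(t) = T_a + (T₀ - T_a)e^(-kt).
Plug in T_a = 15, T₀ = 85, k = 0.05, t = 15: T(15) = 15 + (70)e^(-0.75) ≈ 48.1°C.


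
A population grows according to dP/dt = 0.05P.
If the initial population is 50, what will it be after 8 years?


The ODE dP/dt = 0.05P has solution P(t) = P(0)e^(0.05t).
Substitute P(0) = 50 and t = 8: P(8) = 50 e^(0.40) ≈ 75.
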